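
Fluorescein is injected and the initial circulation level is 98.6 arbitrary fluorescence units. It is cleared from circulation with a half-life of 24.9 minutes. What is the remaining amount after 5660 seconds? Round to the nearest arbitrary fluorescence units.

7 arbitrary fluorescence units

Convert the elapsed time: 5660 seconds = 94.3333 minutes.
Number of half-lives: n = 94.3333/24.9 ≈ 3.7885.
Remaining = 98.6 × (1/2)^3.7885 = 98.6 × 0.072369 ≈ 7.1356 arbitrary fluorescence units.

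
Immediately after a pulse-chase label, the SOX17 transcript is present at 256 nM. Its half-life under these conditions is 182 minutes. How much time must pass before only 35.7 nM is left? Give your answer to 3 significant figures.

Fraction remaining = 35.7/256 ≈ 0.13945.
n = log₂(256/35.7) = ln(7.1709)/ln 2 ≈ 2.8421 half-lives.
t = n × t½ = 2.8421 × 182 ≈ 517.27 minutes.

517 minutes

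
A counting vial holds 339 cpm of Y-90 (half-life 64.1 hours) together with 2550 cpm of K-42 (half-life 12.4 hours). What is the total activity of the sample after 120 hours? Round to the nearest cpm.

Y-90: 339 × (1/2)^(120/64.1) = 339 × (1/2)^1.8721 ≈ 92.608 cpm.
K-42: 2550 × (1/2)^(120/12.4) = 2550 × (1/2)^9.6774 ≈ 3.1142 cpm.
Total = 92.608 + 3.1142 ≈ 95.722 cpm.

96 cpm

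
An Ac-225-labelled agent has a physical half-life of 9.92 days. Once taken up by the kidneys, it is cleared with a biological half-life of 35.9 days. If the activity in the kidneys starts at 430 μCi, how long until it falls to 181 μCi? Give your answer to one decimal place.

9.7 days

1/t_eff = 1/t_phys + 1/t_biol = 1/9.92 + 1/35.9 = 0.12866 per day.
t_eff = 9.92 × 35.9 / (9.92 + 35.9) ≈ 7.7723 days.
n = log₂(430/181) ≈ 1.2483; t = 1.2483 × 7.7723 ≈ 9.7026 days.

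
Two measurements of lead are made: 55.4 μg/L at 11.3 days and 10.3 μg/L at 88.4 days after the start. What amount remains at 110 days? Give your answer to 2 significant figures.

6.4 μg/L

Over Δt = 88.4 − 11.3 = 77.1 days, the level fell by a factor of 55.4/10.3 ≈ 5.3786.
n = log₂(5.3786) ≈ 2.4272 half-lives, so t½ = 77.1/2.4272 ≈ 31.764 days.
From t = 88.4 to t = 110: 10.3 × (1/2)^((110−88.4)/31.764) ≈ 6.4289 μg/L.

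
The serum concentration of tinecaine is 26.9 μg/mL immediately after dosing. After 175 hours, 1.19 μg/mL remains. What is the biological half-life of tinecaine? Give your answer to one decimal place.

38.9 hours

A/A₀ = 1.19/26.9 ≈ 0.044238.
n = log₂(22.605) ≈ 4.4986 half-lives elapsed in 175 hours.
t½ = 175/4.4986 ≈ 38.901 hours.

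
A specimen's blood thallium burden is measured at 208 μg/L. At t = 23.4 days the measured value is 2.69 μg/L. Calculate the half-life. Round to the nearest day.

4 days

A/A₀ = 2.69/208 ≈ 0.012933.
n = log₂(77.323) ≈ 6.2728 half-lives elapsed in 23.4 days.
t½ = 23.4/6.2728 ≈ 3.7304 days.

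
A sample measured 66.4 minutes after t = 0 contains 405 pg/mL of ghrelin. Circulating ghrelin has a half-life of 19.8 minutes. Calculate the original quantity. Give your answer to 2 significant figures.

4100 pg/mL

Number of half-lives elapsed: n = 66.4/19.8 ≈ 3.3535.
A₀ = A × 2^n = 405 × 2^3.3535 = 405 × 10.222 ≈ 4139.7 pg/mL.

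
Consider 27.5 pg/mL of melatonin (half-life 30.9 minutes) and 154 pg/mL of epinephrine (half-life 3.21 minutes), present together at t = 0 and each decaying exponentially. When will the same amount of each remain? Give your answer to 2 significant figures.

8.9 minutes

Set 27.5·(1/2)^(t/30.9) = 154·(1/2)^(t/3.21).
Taking log₂: log₂(27.5/154) = t·(1/30.9 − 1/3.21).
log₂(0.17857) = -2.4854; 1/30.9 − 1/3.21 = -0.27916.
t = -2.4854 / -0.27916 ≈ 8.9031 minutes.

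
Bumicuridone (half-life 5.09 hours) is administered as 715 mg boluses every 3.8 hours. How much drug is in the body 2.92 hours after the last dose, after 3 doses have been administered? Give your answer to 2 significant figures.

940 mg

The 3 doses were given 10.52, 6.72, 2.92 hours ago.
Total = 715·(1/2)^(10.52/5.09) + 715·(1/2)^(6.72/5.09) + 715·(1/2)^(2.92/5.09)
      = 170.66 + 286.34 + 480.41 ≈ 937.41 mg.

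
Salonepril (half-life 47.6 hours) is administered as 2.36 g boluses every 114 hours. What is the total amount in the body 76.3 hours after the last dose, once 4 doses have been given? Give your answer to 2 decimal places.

0.96 g

The 4 doses were given 418.3, 304.3, 190.3, 76.3 hours ago.
Total = 2.36·(1/2)^(418.3/47.6) + 2.36·(1/2)^(304.3/47.6) + 2.36·(1/2)^(190.3/47.6) + 2.36·(1/2)^(76.3/47.6)
      = 0.0053397 + 0.028085 + 0.14771 + 0.77692 ≈ 0.95806 g.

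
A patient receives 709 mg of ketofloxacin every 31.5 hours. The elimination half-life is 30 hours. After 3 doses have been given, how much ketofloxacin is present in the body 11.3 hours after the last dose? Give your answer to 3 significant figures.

The 3 doses were given 74.3, 42.8, 11.3 hours ago.
Total = 709·(1/2)^(74.3/30) + 709·(1/2)^(42.8/30) + 709·(1/2)^(11.3/30)
      = 127.38 + 263.74 + 546.08 ≈ 937.2 mg.

937 mg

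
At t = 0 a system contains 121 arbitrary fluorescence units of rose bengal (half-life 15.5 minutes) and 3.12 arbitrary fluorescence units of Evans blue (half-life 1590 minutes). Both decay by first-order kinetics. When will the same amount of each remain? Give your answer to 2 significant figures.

Set 121·(1/2)^(t/15.5) = 3.12·(1/2)^(t/1590).
Taking log₂: log₂(121/3.12) = t·(1/15.5 − 1/1590).
log₂(38.782) = 5.2773; 1/15.5 − 1/1590 = 0.063887.
t = 5.2773 / 0.063887 ≈ 82.604 minutes.

83 minutes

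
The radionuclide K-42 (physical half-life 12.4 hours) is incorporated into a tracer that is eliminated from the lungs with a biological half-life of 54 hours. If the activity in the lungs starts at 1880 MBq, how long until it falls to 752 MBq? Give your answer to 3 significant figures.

1/t_eff = 1/t_phys + 1/t_biol = 1/12.4 + 1/54 = 0.099164 per hour.
t_eff = 12.4 × 54 / (12.4 + 54) ≈ 10.084 hours.
n = log₂(1880/752) ≈ 1.3219; t = 1.3219 × 10.084 ≈ 13.331 hours.

13.3 hours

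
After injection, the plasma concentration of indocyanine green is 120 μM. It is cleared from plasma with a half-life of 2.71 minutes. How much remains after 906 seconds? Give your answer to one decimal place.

2.5 μM

Convert the elapsed time: 906 seconds = 15.1 minutes.
Number of half-lives: n = 15.1/2.71 ≈ 5.572.
Remaining = 120 × (1/2)^5.572 = 120 × 0.021022 ≈ 2.5226 μM.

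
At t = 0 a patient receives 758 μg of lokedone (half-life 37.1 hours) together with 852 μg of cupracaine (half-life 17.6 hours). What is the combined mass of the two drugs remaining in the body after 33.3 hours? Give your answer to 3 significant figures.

636 μg

lokedone: 758 × (1/2)^(33.3/37.1) = 758 × (1/2)^0.89757 ≈ 406.89 μg.
cupracaine: 852 × (1/2)^(33.3/17.6) = 852 × (1/2)^1.892 ≈ 229.55 μg.
Total = 406.89 + 229.55 ≈ 636.44 μg.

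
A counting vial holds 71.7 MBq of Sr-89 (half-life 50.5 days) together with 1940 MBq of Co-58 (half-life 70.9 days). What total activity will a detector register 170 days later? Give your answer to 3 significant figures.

Sr-89: 71.7 × (1/2)^(170/50.5) = 71.7 × (1/2)^3.3663 ≈ 6.9527 MBq.
Co-58: 1940 × (1/2)^(170/70.9) = 1940 × (1/2)^2.3977 ≈ 368.14 MBq.
Total = 6.9527 + 368.14 ≈ 375.09 MBq.

375 MBq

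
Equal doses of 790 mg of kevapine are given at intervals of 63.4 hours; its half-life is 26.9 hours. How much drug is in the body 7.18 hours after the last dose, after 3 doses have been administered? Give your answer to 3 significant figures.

The 3 doses were given 133.98, 70.58, 7.18 hours ago.
Total = 790·(1/2)^(133.98/26.9) + 790·(1/2)^(70.58/26.9) + 790·(1/2)^(7.18/26.9)
      = 25.021 + 128.17 + 656.57 ≈ 809.76 mg.

810 mg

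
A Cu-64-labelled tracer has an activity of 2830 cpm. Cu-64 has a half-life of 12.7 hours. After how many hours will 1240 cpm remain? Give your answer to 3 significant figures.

Fraction remaining = 1240/2830 ≈ 0.43816.
n = log₂(2830/1240) = ln(2.2823)/ln 2 ≈ 1.1905 half-lives.
t = n × t½ = 1.1905 × 12.7 ≈ 15.119 hours.

15.1 hours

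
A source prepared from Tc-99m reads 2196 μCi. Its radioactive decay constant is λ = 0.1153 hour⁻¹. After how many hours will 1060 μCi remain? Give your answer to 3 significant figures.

6.32 hours

t½ = ln 2 / λ = 0.69315 / 0.1153 ≈ 6.0117 hours.
Fraction remaining = 1060/2196 ≈ 0.4827.
n = log₂(2196/1060) = ln(2.0717)/ln 2 ≈ 1.0508 half-lives.
t = n × t½ = 1.0508 × 6.0117 ≈ 6.3172 hours.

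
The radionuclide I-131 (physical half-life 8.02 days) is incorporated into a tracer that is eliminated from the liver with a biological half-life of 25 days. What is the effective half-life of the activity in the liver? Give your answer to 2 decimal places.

1/t_eff = 1/t_phys + 1/t_biol = 1/8.02 + 1/25 = 0.16469 per day.
t_eff = 8.02 × 25 / (8.02 + 25) ≈ 6.0721 days.

6.07 days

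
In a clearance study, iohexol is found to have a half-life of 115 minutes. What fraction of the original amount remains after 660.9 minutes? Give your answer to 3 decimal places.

0.019

n = 660.9/115 ≈ 5.747 half-lives.
Fraction remaining = (1/2)^5.747 ≈ 0.018621.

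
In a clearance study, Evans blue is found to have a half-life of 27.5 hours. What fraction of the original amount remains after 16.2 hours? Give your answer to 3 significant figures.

0.665

n = 16.2/27.5 ≈ 0.58909 half-lives.
Fraction remaining = (1/2)^0.58909 ≈ 0.66476.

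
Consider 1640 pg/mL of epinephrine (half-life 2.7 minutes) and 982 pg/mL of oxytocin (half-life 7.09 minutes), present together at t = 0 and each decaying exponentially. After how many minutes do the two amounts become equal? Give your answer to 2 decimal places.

3.23 minutes

Set 1640·(1/2)^(t/2.7) = 982·(1/2)^(t/7.09).
Taking log₂: log₂(1640/982) = t·(1/2.7 − 1/7.09).
log₂(1.6701) = 0.7399; 1/2.7 − 1/7.09 = 0.22933.
t = 0.7399 / 0.22933 ≈ 3.2264 minutes.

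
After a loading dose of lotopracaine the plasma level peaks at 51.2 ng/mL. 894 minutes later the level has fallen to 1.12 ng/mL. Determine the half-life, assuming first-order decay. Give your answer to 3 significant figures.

A/A₀ = 1.12/51.2 ≈ 0.021875.
n = log₂(45.714) ≈ 5.5146 half-lives elapsed in 894 minutes.
t½ = 894/5.5146 ≈ 162.12 minutes.

162 minutes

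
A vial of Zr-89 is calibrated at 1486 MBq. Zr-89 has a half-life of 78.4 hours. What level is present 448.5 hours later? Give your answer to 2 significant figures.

28 MBq

Number of half-lives: n = 448.5/78.4 ≈ 5.7207.
Remaining = 1486 × (1/2)^5.7207 = 1486 × 0.018963 ≈ 28.179 MBq.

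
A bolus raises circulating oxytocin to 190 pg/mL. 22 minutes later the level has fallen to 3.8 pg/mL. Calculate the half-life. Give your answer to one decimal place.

A/A₀ = 3.8/190 ≈ 0.02.
n = log₂(50) ≈ 5.6439 half-lives elapsed in 22 minutes.
t½ = 22/5.6439 ≈ 3.898 minutes.

3.9 minutes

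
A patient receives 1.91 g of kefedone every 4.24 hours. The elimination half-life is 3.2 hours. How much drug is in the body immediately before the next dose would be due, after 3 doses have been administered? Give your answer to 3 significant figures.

The 3 doses were given 12.72, 8.48, 4.24 hours ago.
Total = 1.91·(1/2)^(12.72/3.2) + 1.91·(1/2)^(8.48/3.2) + 1.91·(1/2)^(4.24/3.2)
      = 0.12146 + 0.3043 + 0.76237 ≈ 1.1881 g.

1.19 g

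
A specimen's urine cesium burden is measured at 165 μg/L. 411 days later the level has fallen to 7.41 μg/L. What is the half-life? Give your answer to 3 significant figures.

A/A₀ = 7.41/165 ≈ 0.044909.
n = log₂(22.267) ≈ 4.4768 half-lives elapsed in 411 days.
t½ = 411/4.4768 ≈ 91.806 days.

91.8 days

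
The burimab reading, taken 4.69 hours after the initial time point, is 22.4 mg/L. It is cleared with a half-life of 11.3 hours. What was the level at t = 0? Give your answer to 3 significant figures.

29.9 mg/L

Number of half-lives elapsed: n = 4.69/11.3 ≈ 0.41504.
A₀ = A × 2^n = 22.4 × 2^0.41504 = 22.4 × 1.3333 ≈ 29.867 mg/L.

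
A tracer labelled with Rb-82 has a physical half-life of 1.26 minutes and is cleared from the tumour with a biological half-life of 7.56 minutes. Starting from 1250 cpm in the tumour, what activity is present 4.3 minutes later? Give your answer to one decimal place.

79.1 cpm

1/t_eff = 1/t_phys + 1/t_biol = 1/1.26 + 1/7.56 = 0.92593 per minute.
t_eff = 1.26 × 7.56 / (1.26 + 7.56) ≈ 1.08 minutes.
Remaining = 1250 × (1/2)^(4.3/1.08) = 1250 × (1/2)^3.9815 ≈ 79.134 cpm.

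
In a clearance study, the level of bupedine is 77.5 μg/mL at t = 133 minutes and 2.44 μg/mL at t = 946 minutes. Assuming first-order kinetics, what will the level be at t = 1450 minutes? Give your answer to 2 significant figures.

0.29 μg/mL

Over Δt = 946 − 133 = 813 minutes, the level fell by a factor of 77.5/2.44 ≈ 31.762.
n = log₂(31.762) ≈ 4.9892 half-lives, so t½ = 813/4.9892 ≈ 162.95 minutes.
From t = 946 to t = 1450: 2.44 × (1/2)^((1450−946)/162.95) ≈ 0.28597 μg/mL.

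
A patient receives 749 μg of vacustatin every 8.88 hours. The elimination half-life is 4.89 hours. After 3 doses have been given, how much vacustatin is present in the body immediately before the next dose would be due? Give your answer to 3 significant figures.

The 3 doses were given 26.64, 17.76, 8.88 hours ago.
Total = 749·(1/2)^(26.64/4.89) + 749·(1/2)^(17.76/4.89) + 749·(1/2)^(8.88/4.89)
      = 17.16 + 60.419 + 212.73 ≈ 290.31 μg.

290 μg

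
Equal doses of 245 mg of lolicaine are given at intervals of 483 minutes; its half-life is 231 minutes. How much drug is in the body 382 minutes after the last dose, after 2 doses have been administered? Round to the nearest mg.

The 2 doses were given 865, 382 minutes ago.
Total = 245·(1/2)^(865/231) + 245·(1/2)^(382/231)
      = 18.278 + 77.868 ≈ 96.146 mg.

96 mg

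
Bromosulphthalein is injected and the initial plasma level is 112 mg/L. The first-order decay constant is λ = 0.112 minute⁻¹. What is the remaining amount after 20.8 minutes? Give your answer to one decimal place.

10.9 mg/L

t½ = ln 2 / λ = 0.69315 / 0.112 ≈ 6.1888 minutes.
Number of half-lives: n = 20.8/6.1888 ≈ 3.3609.
Remaining = 112 × (1/2)^3.3609 = 112 × 0.097335 ≈ 10.901 mg/L.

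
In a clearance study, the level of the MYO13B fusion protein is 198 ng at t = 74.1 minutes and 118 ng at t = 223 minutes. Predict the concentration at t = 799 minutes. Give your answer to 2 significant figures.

16 ng

Over Δt = 223 − 74.1 = 148.9 minutes, the level fell by a factor of 198/118 ≈ 1.678.
n = log₂(1.678) ≈ 0.74671 half-lives, so t½ = 148.9/0.74671 ≈ 199.41 minutes.
From t = 223 to t = 799: 118 × (1/2)^((799−223)/199.41) ≈ 15.934 ng.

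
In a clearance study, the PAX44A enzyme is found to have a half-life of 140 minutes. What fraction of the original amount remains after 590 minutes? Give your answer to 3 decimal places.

0.054

n = 590/140 ≈ 4.2143 half-lives.
Fraction remaining = (1/2)^4.2143 ≈ 0.053873.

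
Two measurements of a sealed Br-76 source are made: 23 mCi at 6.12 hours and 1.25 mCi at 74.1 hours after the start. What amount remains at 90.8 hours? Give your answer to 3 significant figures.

0.611 mCi

Over Δt = 74.1 − 6.12 = 67.98 hours, the level fell by a factor of 23/1.25 ≈ 18.4.
n = log₂(18.4) ≈ 4.2016 half-lives, so t½ = 67.98/4.2016 ≈ 16.179 hours.
From t = 74.1 to t = 90.8: 1.25 × (1/2)^((90.8−74.1)/16.179) ≈ 0.61122 mCi.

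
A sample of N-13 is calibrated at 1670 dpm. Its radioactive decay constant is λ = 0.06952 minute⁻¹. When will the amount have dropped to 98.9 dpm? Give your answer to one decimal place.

t½ = ln 2 / λ = 0.69315 / 0.06952 ≈ 9.9705 minutes.
Fraction remaining = 98.9/1670 ≈ 0.059222.
n = log₂(1670/98.9) = ln(16.886)/ln 2 ≈ 4.0777 half-lives.
t = n × t½ = 4.0777 × 9.9705 ≈ 40.657 minutes.

40.7 minutes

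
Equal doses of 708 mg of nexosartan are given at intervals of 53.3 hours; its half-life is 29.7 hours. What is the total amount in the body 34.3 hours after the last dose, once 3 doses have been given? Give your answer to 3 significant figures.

436 mg

The 3 doses were given 140.9, 87.6, 34.3 hours ago.
Total = 708·(1/2)^(140.9/29.7) + 708·(1/2)^(87.6/29.7) + 708·(1/2)^(34.3/29.7)
      = 26.419 + 91.653 + 317.96 ≈ 436.04 mg.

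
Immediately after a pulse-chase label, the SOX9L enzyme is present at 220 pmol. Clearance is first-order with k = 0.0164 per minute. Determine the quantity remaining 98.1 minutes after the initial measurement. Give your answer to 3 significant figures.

t½ = ln 2 / k = 0.69315 / 0.0164 ≈ 42.265 minutes.
Number of half-lives: n = 98.1/42.265 ≈ 2.3211.
Remaining = 220 × (1/2)^2.3211 = 220 × 0.20012 ≈ 44.026 pmol.

44.0 pmol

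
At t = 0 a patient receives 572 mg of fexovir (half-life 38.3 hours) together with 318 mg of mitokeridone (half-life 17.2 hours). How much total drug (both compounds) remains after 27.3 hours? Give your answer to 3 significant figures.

455 mg

fexovir: 572 × (1/2)^(27.3/38.3) = 572 × (1/2)^0.71279 ≈ 349 mg.
mitokeridone: 318 × (1/2)^(27.3/17.2) = 318 × (1/2)^1.5872 ≈ 105.84 mg.
Total = 349 + 105.84 ≈ 454.83 mg.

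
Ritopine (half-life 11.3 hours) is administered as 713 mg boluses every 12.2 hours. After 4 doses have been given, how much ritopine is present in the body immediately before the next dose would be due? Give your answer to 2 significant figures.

610 mg

The 4 doses were given 48.8, 36.6, 24.4, 12.2 hours ago.
Total = 713·(1/2)^(48.8/11.3) + 713·(1/2)^(36.6/11.3) + 713·(1/2)^(24.4/11.3) + 713·(1/2)^(12.2/11.3)
      = 35.733 + 75.522 + 159.62 + 337.35 ≈ 608.22 mg.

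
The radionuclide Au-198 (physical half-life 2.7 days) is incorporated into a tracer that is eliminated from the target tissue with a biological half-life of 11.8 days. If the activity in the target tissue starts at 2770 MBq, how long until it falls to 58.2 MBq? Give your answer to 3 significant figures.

1/t_eff = 1/t_phys + 1/t_biol = 1/2.7 + 1/11.8 = 0.45512 per day.
t_eff = 2.7 × 11.8 / (2.7 + 11.8) ≈ 2.1972 days.
n = log₂(2770/58.2) ≈ 5.5727; t = 5.5727 × 2.1972 ≈ 12.245 days.

12.2 days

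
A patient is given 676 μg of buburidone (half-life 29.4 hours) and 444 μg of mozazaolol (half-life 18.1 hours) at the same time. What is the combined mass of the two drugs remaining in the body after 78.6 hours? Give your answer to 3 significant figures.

buburidone: 676 × (1/2)^(78.6/29.4) = 676 × (1/2)^2.6735 ≈ 105.96 μg.
mozazaolol: 444 × (1/2)^(78.6/18.1) = 444 × (1/2)^4.3425 ≈ 21.885 μg.
Total = 105.96 + 21.885 ≈ 127.85 μg.

128 μg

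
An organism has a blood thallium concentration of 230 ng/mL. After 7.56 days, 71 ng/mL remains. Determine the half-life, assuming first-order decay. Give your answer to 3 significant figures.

A/A₀ = 71/230 ≈ 0.3087.
n = log₂(3.2394) ≈ 1.6957 half-lives elapsed in 7.56 days.
t½ = 7.56/1.6957 ≈ 4.4582 days.

4.46 days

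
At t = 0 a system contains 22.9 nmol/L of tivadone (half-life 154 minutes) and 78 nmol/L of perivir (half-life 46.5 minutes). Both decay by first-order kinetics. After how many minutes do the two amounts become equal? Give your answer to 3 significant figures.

Set 22.9·(1/2)^(t/154) = 78·(1/2)^(t/46.5).
Taking log₂: log₂(22.9/78) = t·(1/154 − 1/46.5).
log₂(0.29359) = -1.7681; 1/154 − 1/46.5 = -0.015012.
t = -1.7681 / -0.015012 ≈ 117.78 minutes.

118 minutes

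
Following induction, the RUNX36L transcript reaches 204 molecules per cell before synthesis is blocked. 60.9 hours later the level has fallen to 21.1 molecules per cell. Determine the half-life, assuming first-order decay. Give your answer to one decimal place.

A/A₀ = 21.1/204 ≈ 0.10343.
n = log₂(9.6682) ≈ 3.2733 half-lives elapsed in 60.9 hours.
t½ = 60.9/3.2733 ≈ 18.605 hours.

18.6 hours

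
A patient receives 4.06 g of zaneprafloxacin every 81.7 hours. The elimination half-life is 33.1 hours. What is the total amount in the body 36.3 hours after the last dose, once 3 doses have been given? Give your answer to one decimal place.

The 3 doses were given 199.7, 118, 36.3 hours ago.
Total = 4.06·(1/2)^(199.7/33.1) + 4.06·(1/2)^(118/33.1) + 4.06·(1/2)^(36.3/33.1)
      = 0.061993 + 0.34306 + 1.8984 ≈ 2.3035 g.

2.3 g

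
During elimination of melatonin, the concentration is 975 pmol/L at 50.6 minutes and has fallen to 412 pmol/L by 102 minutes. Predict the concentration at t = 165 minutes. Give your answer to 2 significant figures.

140 pmol/L

Over Δt = 102 − 50.6 = 51.4 minutes, the level fell by a factor of 975/412 ≈ 2.3665.
n = log₂(2.3665) ≈ 1.2428 half-lives, so t½ = 51.4/1.2428 ≈ 41.36 minutes.
From t = 102 to t = 165: 412 × (1/2)^((165−102)/41.36) ≈ 143.34 pmol/L.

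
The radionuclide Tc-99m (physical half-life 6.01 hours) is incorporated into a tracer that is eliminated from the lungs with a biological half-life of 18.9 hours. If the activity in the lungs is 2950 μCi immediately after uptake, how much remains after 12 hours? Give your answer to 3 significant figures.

476 μCi

1/t_eff = 1/t_phys + 1/t_biol = 1/6.01 + 1/18.9 = 0.2193 per hour.
t_eff = 6.01 × 18.9 / (6.01 + 18.9) ≈ 4.56 hours.
Remaining = 2950 × (1/2)^(12/4.56) = 2950 × (1/2)^2.6316 ≈ 476.03 μCi.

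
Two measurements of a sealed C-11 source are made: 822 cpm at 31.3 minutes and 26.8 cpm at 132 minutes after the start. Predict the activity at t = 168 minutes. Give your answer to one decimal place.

7.9 cpm

Over Δt = 132 − 31.3 = 100.7 minutes, the level fell by a factor of 822/26.8 ≈ 30.672.
n = log₂(30.672) ≈ 4.9388 half-lives, so t½ = 100.7/4.9388 ≈ 20.389 minutes.
From t = 132 to t = 168: 26.8 × (1/2)^((168−132)/20.389) ≈ 7.8819 cpm.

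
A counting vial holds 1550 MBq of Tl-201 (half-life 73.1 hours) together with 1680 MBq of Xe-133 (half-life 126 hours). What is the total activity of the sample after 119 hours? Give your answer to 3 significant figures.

1370 MBq

Tl-201: 1550 × (1/2)^(119/73.1) = 1550 × (1/2)^1.6279 ≈ 501.51 MBq.
Xe-133: 1680 × (1/2)^(119/126) = 1680 × (1/2)^0.94444 ≈ 872.98 MBq.
Total = 501.51 + 872.98 ≈ 1374.5 MBq.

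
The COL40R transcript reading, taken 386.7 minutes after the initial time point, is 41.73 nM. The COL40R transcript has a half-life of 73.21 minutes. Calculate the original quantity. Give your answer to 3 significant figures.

1620 nM

Number of half-lives elapsed: n = 386.7/73.21 ≈ 5.2821.
A₀ = A × 2^n = 41.73 × 2^5.2821 = 41.73 × 38.91 ≈ 1623.7 nM.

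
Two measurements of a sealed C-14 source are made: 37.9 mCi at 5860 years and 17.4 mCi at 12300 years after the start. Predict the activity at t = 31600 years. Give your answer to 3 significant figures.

Over Δt = 12300 − 5860 = 6440 years, the level fell by a factor of 37.9/17.4 ≈ 2.1782.
n = log₂(2.1782) ≈ 1.1231 half-lives, so t½ = 6440/1.1231 ≈ 5734.1 years.
From t = 12300 to t = 31600: 17.4 × (1/2)^((31600−12300)/5734.1) ≈ 1.6878 mCi.

1.69 mCi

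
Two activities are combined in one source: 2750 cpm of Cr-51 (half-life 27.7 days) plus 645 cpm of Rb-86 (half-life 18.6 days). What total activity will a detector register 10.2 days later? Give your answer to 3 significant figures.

Cr-51: 2750 × (1/2)^(10.2/27.7) = 2750 × (1/2)^0.36823 ≈ 2130.5 cpm.
Rb-86: 645 × (1/2)^(10.2/18.6) = 645 × (1/2)^0.54839 ≈ 441.04 cpm.
Total = 2130.5 + 441.04 ≈ 2571.6 cpm.

2570 cpm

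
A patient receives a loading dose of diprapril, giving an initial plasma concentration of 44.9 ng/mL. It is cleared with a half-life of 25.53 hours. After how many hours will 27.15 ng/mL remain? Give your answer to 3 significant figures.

Fraction remaining = 27.15/44.9 ≈ 0.60468.
n = log₂(44.9/27.15) = ln(1.6538)/ln 2 ≈ 0.72576 half-lives.
t = n × t½ = 0.72576 × 25.53 ≈ 18.529 hours.

18.5 hours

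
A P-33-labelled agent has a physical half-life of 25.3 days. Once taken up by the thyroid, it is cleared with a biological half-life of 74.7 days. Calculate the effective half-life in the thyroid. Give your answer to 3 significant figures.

18.9 days

1/t_eff = 1/t_phys + 1/t_biol = 1/25.3 + 1/74.7 = 0.052913 per day.
t_eff = 25.3 × 74.7 / (25.3 + 74.7) ≈ 18.899 days.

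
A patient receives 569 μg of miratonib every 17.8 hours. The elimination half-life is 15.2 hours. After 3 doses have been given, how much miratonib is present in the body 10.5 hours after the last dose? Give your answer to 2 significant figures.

580 μg

The 3 doses were given 46.1, 28.3, 10.5 hours ago.
Total = 569·(1/2)^(46.1/15.2) + 569·(1/2)^(28.3/15.2) + 569·(1/2)^(10.5/15.2)
      = 69.522 + 156.55 + 352.5 ≈ 578.57 μg.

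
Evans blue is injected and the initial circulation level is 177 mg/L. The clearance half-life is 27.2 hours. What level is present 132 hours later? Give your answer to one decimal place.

Number of half-lives: n = 132/27.2 ≈ 4.8529.
Remaining = 177 × (1/2)^4.8529 = 177 × 0.034603 ≈ 6.1248 mg/L.

6.1 mg/L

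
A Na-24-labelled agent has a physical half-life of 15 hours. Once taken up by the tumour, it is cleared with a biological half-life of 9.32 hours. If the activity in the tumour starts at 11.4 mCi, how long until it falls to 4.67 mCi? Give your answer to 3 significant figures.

1/t_eff = 1/t_phys + 1/t_biol = 1/15 + 1/9.32 = 0.17396 per hour.
t_eff = 15 × 9.32 / (15 + 9.32) ≈ 5.7484 hours.
n = log₂(11.4/4.67) ≈ 1.2875; t = 1.2875 × 5.7484 ≈ 7.4012 hours.

7.40 hours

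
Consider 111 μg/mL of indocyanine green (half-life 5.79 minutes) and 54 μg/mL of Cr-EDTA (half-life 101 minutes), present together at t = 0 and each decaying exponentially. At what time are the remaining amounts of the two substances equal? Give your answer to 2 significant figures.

Set 111·(1/2)^(t/5.79) = 54·(1/2)^(t/101).
Taking log₂: log₂(111/54) = t·(1/5.79 − 1/101).
log₂(2.0556) = 1.0395; 1/5.79 − 1/101 = 0.16281.
t = 1.0395 / 0.16281 ≈ 6.3849 minutes.

6.4 minutes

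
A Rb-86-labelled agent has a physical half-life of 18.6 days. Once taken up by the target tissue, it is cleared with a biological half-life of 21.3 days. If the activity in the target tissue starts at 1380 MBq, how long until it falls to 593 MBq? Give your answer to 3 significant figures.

12.1 days

1/t_eff = 1/t_phys + 1/t_biol = 1/18.6 + 1/21.3 = 0.10071 per day.
t_eff = 18.6 × 21.3 / (18.6 + 21.3) ≈ 9.9293 days.
n = log₂(1380/593) ≈ 1.2186; t = 1.2186 × 9.9293 ≈ 12.1 days.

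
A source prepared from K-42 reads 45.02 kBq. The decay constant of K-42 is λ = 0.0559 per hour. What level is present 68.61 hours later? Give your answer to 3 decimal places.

t½ = ln 2 / λ = 0.69315 / 0.0559 ≈ 12.4 hours.
Number of half-lives: n = 68.61/12.4 ≈ 5.5332.
Remaining = 45.02 × (1/2)^5.5332 = 45.02 × 0.021595 ≈ 0.9722 kBq.

0.972 kBq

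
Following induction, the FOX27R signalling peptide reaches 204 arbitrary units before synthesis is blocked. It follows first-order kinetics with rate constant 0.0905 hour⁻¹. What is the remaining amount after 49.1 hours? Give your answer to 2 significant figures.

t½ = ln 2 / k = 0.69315 / 0.0905 ≈ 7.6591 hours.
Number of half-lives: n = 49.1/7.6591 ≈ 6.4107.
Remaining = 204 × (1/2)^6.4107 = 204 × 0.011754 ≈ 2.3978 arbitrary units.

2.4 arbitrary units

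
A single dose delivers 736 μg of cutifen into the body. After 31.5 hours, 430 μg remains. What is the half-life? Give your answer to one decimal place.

40.6 hours

A/A₀ = 430/736 ≈ 0.58424.
n = log₂(1.7116) ≈ 0.77537 half-lives elapsed in 31.5 hours.
t½ = 31.5/0.77537 ≈ 40.626 hours.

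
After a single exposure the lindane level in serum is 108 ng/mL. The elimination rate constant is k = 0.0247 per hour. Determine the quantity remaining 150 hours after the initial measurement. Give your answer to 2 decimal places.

t½ = ln 2 / k = 0.69315 / 0.0247 ≈ 28.063 hours.
Number of half-lives: n = 150/28.063 ≈ 5.3452.
Remaining = 108 × (1/2)^5.3452 = 108 × 0.0246 ≈ 2.6568 ng/mL.

2.66 ng/mL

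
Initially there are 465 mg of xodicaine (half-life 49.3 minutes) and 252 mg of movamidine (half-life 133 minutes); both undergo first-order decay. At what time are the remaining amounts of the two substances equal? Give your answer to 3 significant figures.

Set 465·(1/2)^(t/49.3) = 252·(1/2)^(t/133).
Taking log₂: log₂(465/252) = t·(1/49.3 − 1/133).
log₂(1.8452) = 0.88381; 1/49.3 − 1/133 = 0.012765.
t = 0.88381 / 0.012765 ≈ 69.236 minutes.

69.2 minutes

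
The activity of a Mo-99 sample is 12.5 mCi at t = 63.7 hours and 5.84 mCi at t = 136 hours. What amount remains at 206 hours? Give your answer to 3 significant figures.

2.80 mCi

Over Δt = 136 − 63.7 = 72.3 hours, the level fell by a factor of 12.5/5.84 ≈ 2.1404.
n = log₂(2.1404) ≈ 1.0979 half-lives, so t½ = 72.3/1.0979 ≈ 65.854 hours.
From t = 136 to t = 206: 5.84 × (1/2)^((206−136)/65.854) ≈ 2.7953 mCi.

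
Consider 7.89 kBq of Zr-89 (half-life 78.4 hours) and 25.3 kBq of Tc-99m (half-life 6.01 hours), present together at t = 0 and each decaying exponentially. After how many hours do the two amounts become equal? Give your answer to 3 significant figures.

Set 7.89·(1/2)^(t/78.4) = 25.3·(1/2)^(t/6.01).
Taking log₂: log₂(7.89/25.3) = t·(1/78.4 − 1/6.01).
log₂(0.31186) = -1.681; 1/78.4 − 1/6.01 = -0.15363.
t = -1.681 / -0.15363 ≈ 10.942 hours.

10.9 hours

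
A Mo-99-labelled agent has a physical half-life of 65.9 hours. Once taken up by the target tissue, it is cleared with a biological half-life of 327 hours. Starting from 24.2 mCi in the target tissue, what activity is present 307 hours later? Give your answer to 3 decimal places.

1/t_eff = 1/t_phys + 1/t_biol = 1/65.9 + 1/327 = 0.018233 per hour.
t_eff = 65.9 × 327 / (65.9 + 327) ≈ 54.847 hours.
Remaining = 24.2 × (1/2)^(307/54.847) = 24.2 × (1/2)^5.5974 ≈ 0.49983 mCi.

0.500 mCi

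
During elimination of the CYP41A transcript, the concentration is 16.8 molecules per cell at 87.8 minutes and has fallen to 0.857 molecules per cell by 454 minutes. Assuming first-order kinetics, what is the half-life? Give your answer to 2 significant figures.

85 minutes

Over Δt = 454 − 87.8 = 366.2 minutes, the level fell by a factor of 16.8/0.857 ≈ 19.603.
n = log₂(19.603) ≈ 4.293 half-lives, so t½ = 366.2/4.293 ≈ 85.301 minutes.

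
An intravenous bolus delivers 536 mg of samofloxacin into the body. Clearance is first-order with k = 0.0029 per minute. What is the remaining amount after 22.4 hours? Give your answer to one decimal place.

t½ = ln 2 / k = 0.69315 / 0.0029 ≈ 239.02 minutes.
Convert the elapsed time: 22.4 hours = 1344 minutes.
Number of half-lives: n = 1344/239.02 ≈ 5.623.
Remaining = 536 × (1/2)^5.623 = 536 × 0.020291 ≈ 10.876 mg.

10.9 mg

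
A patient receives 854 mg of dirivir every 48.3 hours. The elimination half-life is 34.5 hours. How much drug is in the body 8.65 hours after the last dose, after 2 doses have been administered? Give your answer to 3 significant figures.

990 mg

The 2 doses were given 56.95, 8.65 hours ago.
Total = 854·(1/2)^(56.95/34.5) + 854·(1/2)^(8.65/34.5)
      = 271.98 + 717.76 ≈ 989.75 mg.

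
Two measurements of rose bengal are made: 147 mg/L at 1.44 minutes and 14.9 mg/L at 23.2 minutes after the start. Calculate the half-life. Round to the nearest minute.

7 minutes

Over Δt = 23.2 − 1.44 = 21.76 minutes, the level fell by a factor of 147/14.9 ≈ 9.8658.
n = log₂(9.8658) ≈ 3.3024 half-lives, so t½ = 21.76/3.3024 ≈ 6.5891 minutes.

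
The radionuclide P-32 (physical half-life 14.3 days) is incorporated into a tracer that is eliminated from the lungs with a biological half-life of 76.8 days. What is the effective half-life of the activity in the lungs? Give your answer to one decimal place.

12.1 days

1/t_eff = 1/t_phys + 1/t_biol = 1/14.3 + 1/76.8 = 0.082951 per day.
t_eff = 14.3 × 76.8 / (14.3 + 76.8) ≈ 12.055 days.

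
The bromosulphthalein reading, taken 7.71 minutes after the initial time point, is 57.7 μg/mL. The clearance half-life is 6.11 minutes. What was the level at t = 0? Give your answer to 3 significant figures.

138 μg/mL

Number of half-lives elapsed: n = 7.71/6.11 ≈ 1.2619.
A₀ = A × 2^n = 57.7 × 2^1.2619 = 57.7 × 2.3981 ≈ 138.37 μg/mL.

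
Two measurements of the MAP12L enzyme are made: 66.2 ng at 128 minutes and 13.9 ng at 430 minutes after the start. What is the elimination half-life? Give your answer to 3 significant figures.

134 minutes

Over Δt = 430 − 128 = 302 minutes, the level fell by a factor of 66.2/13.9 ≈ 4.7626.
n = log₂(4.7626) ≈ 2.2517 half-lives, so t½ = 302/2.2517 ≈ 134.12 minutes.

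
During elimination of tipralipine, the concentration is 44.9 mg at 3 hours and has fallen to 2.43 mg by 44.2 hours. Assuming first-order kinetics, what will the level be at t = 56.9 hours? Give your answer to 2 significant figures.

Over Δt = 44.2 − 3 = 41.2 hours, the level fell by a factor of 44.9/2.43 ≈ 18.477.
n = log₂(18.477) ≈ 4.2077 half-lives, so t½ = 41.2/4.2077 ≈ 9.7916 hours.
From t = 44.2 to t = 56.9: 2.43 × (1/2)^((56.9−44.2)/9.7916) ≈ 0.98892 mg.

0.99 mg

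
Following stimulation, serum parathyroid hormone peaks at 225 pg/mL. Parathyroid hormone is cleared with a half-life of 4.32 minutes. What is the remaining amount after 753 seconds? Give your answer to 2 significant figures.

30 pg/mL

Convert the elapsed time: 753 seconds = 12.55 minutes.
Number of half-lives: n = 12.55/4.32 ≈ 2.9051.
Remaining = 225 × (1/2)^2.9051 = 225 × 0.1335 ≈ 30.037 pg/mL.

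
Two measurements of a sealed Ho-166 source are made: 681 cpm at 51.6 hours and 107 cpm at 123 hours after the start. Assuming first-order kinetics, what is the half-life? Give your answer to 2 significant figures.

27 hours

Over Δt = 123 − 51.6 = 71.4 hours, the level fell by a factor of 681/107 ≈ 6.3645.
n = log₂(6.3645) ≈ 2.67 half-lives, so t½ = 71.4/2.67 ≈ 26.741 hours.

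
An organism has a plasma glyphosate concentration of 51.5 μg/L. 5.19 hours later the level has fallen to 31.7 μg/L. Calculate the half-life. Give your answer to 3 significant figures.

A/A₀ = 31.7/51.5 ≈ 0.61553.
n = log₂(1.6246) ≈ 0.70009 half-lives elapsed in 5.19 hours.
t½ = 5.19/0.70009 ≈ 7.4133 hours.

7.41 hours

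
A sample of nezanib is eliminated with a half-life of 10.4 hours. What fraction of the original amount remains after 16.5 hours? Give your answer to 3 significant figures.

0.333

n = 16.5/10.4 ≈ 1.5865 half-lives.
Fraction remaining = (1/2)^1.5865 ≈ 0.33297.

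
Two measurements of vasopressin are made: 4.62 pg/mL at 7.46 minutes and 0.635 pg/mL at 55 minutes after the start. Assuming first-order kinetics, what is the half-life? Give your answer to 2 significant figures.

Over Δt = 55 − 7.46 = 47.54 minutes, the level fell by a factor of 4.62/0.635 ≈ 7.2756.
n = log₂(7.2756) ≈ 2.8631 half-lives, so t½ = 47.54/2.8631 ≈ 16.605 minutes.

17 minutes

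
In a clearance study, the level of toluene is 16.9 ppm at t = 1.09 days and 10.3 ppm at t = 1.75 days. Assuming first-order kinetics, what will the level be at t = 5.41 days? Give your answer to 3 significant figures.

Over Δt = 1.75 − 1.09 = 0.66 days, the level fell by a factor of 16.9/10.3 ≈ 1.6408.
n = log₂(1.6408) ≈ 0.71438 half-lives, so t½ = 0.66/0.71438 ≈ 0.92388 days.
From t = 1.75 to t = 5.41: 10.3 × (1/2)^((5.41−1.75)/0.92388) ≈ 0.66113 ppm.

0.661 ppm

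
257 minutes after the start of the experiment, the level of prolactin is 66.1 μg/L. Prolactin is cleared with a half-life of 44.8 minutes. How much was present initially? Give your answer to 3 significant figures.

Number of half-lives elapsed: n = 257/44.8 ≈ 5.7366.
A₀ = A × 2^n = 66.1 × 2^5.7366 = 66.1 × 53.32 ≈ 3524.5 μg/L.

3520 μg/L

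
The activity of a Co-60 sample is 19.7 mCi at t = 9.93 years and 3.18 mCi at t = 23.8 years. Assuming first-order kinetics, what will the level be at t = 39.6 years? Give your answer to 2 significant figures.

0.40 mCi

Over Δt = 23.8 − 9.93 = 13.87 years, the level fell by a factor of 19.7/3.18 ≈ 6.195.
n = log₂(6.195) ≈ 2.6311 half-lives, so t½ = 13.87/2.6311 ≈ 5.2716 years.
From t = 23.8 to t = 39.6: 3.18 × (1/2)^((39.6−23.8)/5.2716) ≈ 0.39827 mCi.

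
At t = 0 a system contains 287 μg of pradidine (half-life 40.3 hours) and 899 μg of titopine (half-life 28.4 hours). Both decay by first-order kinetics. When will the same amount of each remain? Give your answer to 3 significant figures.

158 hours

Set 287·(1/2)^(t/40.3) = 899·(1/2)^(t/28.4).
Taking log₂: log₂(287/899) = t·(1/40.3 − 1/28.4).
log₂(0.31924) = -1.6473; 1/40.3 − 1/28.4 = -0.010397.
t = -1.6473 / -0.010397 ≈ 158.43 hours.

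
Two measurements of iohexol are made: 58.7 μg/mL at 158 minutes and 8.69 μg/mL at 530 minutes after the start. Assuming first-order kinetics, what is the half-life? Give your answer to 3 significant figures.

Over Δt = 530 − 158 = 372 minutes, the level fell by a factor of 58.7/8.69 ≈ 6.7549.
n = log₂(6.7549) ≈ 2.7559 half-lives, so t½ = 372/2.7559 ≈ 134.98 minutes.

135 minutes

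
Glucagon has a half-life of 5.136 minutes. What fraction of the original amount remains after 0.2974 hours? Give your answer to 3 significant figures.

0.0900

0.2974 hours = 17.844 minutes.
n = 17.844/5.136 ≈ 3.4743 half-lives.
Fraction remaining = (1/2)^3.4743 ≈ 0.089977.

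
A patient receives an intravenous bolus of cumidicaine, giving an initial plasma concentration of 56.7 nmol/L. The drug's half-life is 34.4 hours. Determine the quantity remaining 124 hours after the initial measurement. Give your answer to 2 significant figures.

4.7 nmol/L

Number of half-lives: n = 124/34.4 ≈ 3.6047.
Remaining = 56.7 × (1/2)^3.6047 = 56.7 × 0.082204 ≈ 4.661 nmol/L.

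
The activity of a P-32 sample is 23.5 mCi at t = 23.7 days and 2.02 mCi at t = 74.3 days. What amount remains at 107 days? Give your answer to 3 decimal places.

Over Δt = 74.3 − 23.7 = 50.6 days, the level fell by a factor of 23.5/2.02 ≈ 11.634.
n = log₂(11.634) ≈ 3.5402 half-lives, so t½ = 50.6/3.5402 ≈ 14.293 days.
From t = 74.3 to t = 107: 2.02 × (1/2)^((107−74.3)/14.293) ≈ 0.41365 mCi.

0.414 mCi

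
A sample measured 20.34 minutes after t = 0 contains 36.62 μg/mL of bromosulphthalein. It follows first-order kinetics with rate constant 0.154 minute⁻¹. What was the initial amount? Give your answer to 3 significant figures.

840 μg/mL

t½ = ln 2 / λ = 0.69315 / 0.154 ≈ 4.501 minutes.
Number of half-lives elapsed: n = 20.34/4.501 ≈ 4.519.
A₀ = A × 2^n = 36.62 × 2^4.519 = 36.62 × 22.928 ≈ 839.62 μg/mL.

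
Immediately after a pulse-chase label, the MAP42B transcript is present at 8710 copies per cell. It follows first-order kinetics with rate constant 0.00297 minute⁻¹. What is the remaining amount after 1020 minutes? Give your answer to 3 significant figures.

421 copies per cell

t½ = ln 2 / k = 0.69315 / 0.00297 ≈ 233.38 minutes.
Number of half-lives: n = 1020/233.38 ≈ 4.3705.
Remaining = 8710 × (1/2)^4.3705 = 8710 × 0.048345 ≈ 421.08 copies per cell.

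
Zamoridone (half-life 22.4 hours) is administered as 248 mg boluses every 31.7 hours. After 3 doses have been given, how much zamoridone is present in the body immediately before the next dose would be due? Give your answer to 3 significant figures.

141 mg

The 3 doses were given 95.1, 63.4, 31.7 hours ago.
Total = 248·(1/2)^(95.1/22.4) + 248·(1/2)^(63.4/22.4) + 248·(1/2)^(31.7/22.4)
      = 13.074 + 34.868 + 92.991 ≈ 140.93 mg.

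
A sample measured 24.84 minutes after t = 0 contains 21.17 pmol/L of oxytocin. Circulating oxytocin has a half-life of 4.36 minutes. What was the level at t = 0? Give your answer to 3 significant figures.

Number of half-lives elapsed: n = 24.84/4.36 ≈ 5.6972.
A₀ = A × 2^n = 21.17 × 2^5.6972 = 21.17 × 51.885 ≈ 1098.4 pmol/L.

1100 pmol/L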